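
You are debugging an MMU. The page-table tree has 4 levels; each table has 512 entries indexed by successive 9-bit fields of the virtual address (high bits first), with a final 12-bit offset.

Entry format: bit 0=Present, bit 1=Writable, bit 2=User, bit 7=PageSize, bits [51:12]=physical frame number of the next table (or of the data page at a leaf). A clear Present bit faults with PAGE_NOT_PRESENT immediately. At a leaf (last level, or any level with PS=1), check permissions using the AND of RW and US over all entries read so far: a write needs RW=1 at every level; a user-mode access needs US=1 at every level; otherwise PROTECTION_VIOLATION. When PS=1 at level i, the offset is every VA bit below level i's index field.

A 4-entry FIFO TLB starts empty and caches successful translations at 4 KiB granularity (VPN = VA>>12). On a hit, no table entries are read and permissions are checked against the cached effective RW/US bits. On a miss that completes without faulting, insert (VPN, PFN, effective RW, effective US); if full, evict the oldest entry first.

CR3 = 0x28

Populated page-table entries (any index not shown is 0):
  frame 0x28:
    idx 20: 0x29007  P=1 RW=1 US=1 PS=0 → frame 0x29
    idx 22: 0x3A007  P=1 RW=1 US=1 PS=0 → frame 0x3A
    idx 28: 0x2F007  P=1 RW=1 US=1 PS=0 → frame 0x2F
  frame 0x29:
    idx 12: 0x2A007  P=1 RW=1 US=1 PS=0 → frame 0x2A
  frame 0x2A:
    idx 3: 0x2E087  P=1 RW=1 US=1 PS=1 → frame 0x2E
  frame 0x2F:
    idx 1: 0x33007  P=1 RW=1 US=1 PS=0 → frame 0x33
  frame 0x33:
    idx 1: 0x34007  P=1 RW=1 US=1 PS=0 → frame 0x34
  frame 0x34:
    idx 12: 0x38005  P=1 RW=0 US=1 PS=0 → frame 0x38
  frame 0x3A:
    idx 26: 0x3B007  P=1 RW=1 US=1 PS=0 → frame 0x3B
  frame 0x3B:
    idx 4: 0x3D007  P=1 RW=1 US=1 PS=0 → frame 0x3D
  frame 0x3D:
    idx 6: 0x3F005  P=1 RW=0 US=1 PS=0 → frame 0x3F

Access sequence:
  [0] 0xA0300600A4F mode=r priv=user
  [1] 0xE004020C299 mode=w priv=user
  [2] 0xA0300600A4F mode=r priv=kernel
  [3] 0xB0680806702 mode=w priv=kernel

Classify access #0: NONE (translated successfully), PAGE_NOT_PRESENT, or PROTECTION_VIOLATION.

Walk each access:
#0 VA=0xA0300600A4F (r,user):
  L0 @0x28[20] → 0x29007  P=1,RW=1,US=1,PS=0
  L1 @0x29[12] → 0x2A007  P=1,RW=1,US=1,PS=0
  L2 @0x2A[3] → 0x2E087  P=1,RW=1,US=1,PS=1
  ⇒ phys 0x2EA4F (huge @L2)  [3 reads]
#1 VA=0xE004020C299 (w,user):
  L0 @0x28[28] → 0x2F007  P=1,RW=1,US=1,PS=0
  L1 @0x2F[1] → 0x33007  P=1,RW=1,US=1,PS=0
  L2 @0x33[1] → 0x34007  P=1,RW=1,US=1,PS=0
  L3 @0x34[12] → 0x38005  P=1,RW=0,US=1,PS=0
  ⇒ fault: PROTECTION_VIOLATION  — 4 lookups
#2 VA=0xA0300600A4F (r,kernel):
  TLB hit vpn=0xA0300600 → PA=0x2EA4F
#3 VA=0xB0680806702 (w,kernel):
  L0 @0x28[22] → 0x3A007  P=1,RW=1,US=1,PS=0
  L1 @0x3A[26] → 0x3B007  P=1,RW=1,US=1,PS=0
  L2 @0x3B[4] → 0x3D007  P=1,RW=1,US=1,PS=0
  L3 @0x3D[6] → 0x3F005  P=1,RW=0,US=1,PS=0
  ⇒ fault: PROTECTION_VIOLATION  — 4 lookups

Access #0 fault: NONE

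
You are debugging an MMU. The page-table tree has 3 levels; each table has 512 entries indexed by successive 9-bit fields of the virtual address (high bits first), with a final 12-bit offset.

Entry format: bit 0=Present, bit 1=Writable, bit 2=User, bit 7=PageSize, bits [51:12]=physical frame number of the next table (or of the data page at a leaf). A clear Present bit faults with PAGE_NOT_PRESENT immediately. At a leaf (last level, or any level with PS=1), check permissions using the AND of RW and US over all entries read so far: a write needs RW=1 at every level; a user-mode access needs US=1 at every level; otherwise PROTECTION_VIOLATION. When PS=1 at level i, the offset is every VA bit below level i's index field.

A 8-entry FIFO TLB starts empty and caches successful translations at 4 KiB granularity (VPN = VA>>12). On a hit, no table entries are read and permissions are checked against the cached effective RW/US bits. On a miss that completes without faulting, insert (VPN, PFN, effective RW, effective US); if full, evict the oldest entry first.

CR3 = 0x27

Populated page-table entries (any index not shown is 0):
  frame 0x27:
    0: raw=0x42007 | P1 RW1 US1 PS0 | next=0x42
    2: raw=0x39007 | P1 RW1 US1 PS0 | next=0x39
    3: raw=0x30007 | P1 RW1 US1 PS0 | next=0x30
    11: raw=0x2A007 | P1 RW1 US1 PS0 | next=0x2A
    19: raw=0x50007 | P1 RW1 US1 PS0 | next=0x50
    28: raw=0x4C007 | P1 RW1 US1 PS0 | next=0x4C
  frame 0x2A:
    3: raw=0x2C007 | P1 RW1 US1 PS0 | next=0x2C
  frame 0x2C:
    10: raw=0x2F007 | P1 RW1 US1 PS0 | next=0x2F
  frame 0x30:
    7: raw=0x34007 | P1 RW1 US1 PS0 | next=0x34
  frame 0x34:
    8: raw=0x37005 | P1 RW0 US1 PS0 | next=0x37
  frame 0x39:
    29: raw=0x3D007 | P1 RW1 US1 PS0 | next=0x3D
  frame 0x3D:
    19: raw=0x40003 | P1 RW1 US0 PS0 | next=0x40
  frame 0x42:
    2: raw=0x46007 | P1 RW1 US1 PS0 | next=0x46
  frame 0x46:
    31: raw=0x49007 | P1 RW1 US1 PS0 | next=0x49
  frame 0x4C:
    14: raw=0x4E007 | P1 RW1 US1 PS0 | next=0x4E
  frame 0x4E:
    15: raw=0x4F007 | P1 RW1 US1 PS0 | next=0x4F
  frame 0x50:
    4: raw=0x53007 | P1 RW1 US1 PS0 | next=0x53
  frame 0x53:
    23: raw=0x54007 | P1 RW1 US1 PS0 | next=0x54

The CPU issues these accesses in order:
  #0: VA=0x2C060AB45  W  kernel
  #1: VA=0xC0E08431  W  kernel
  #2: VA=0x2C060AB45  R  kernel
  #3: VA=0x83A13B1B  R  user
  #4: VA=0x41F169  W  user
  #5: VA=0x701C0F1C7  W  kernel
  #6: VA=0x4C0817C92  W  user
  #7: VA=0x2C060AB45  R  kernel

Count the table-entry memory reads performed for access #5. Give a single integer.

Trace:
#0 VA=0x2C060AB45 (w,kernel):
  lvl0: tbl 0x27, slot 11 ⇒ 0x2A007 (P1/RW1/US1/PS0)
  lvl1: tbl 0x2A, slot 3 ⇒ 0x2C007 (P1/RW1/US1/PS0)
  lvl2: tbl 0x2C, slot 10 ⇒ 0x2F007 (P1/RW1/US1/PS0)
  ⇒ phys 0x2FB45  [3 reads]
#1 VA=0xC0E08431 (w,kernel):
  lvl0: tbl 0x27, slot 3 ⇒ 0x30007 (P1/RW1/US1/PS0)
  lvl1: tbl 0x30, slot 7 ⇒ 0x34007 (P1/RW1/US1/PS0)
  lvl2: tbl 0x34, slot 8 ⇒ 0x37005 (P1/RW0/US1/PS0)
  ⇒ fault: PROTECTION_VIOLATION  — 3 lookups
#2 VA=0x2C060AB45 (r,kernel):
  TLB hit vpn=0x2C060A → PA=0x2FB45
#3 VA=0x83A13B1B (r,user):
  lvl0: tbl 0x27, slot 2 ⇒ 0x39007 (P1/RW1/US1/PS0)
  lvl1: tbl 0x39, slot 29 ⇒ 0x3D007 (P1/RW1/US1/PS0)
  lvl2: tbl 0x3D, slot 19 ⇒ 0x40003 (P1/RW1/US0/PS0)
  ⇒ fault: PROTECTION_VIOLATION  — 3 lookups
#4 VA=0x41F169 (w,user):
  lvl0: tbl 0x27, slot 0 ⇒ 0x42007 (P1/RW1/US1/PS0)
  lvl1: tbl 0x42, slot 2 ⇒ 0x46007 (P1/RW1/US1/PS0)
  lvl2: tbl 0x46, slot 31 ⇒ 0x49007 (P1/RW1/US1/PS0)
  ⇒ phys 0x49169  [3 reads]
#5 VA=0x701C0F1C7 (w,kernel):
  lvl0: tbl 0x27, slot 28 ⇒ 0x4C007 (P1/RW1/US1/PS0)
  lvl1: tbl 0x4C, slot 14 ⇒ 0x4E007 (P1/RW1/US1/PS0)
  lvl2: tbl 0x4E, slot 15 ⇒ 0x4F007 (P1/RW1/US1/PS0)
  ⇒ phys 0x4F1C7  [3 reads]
#6 VA=0x4C0817C92 (w,user):
  lvl0: tbl 0x27, slot 19 ⇒ 0x50007 (P1/RW1/US1/PS0)
  lvl1: tbl 0x50, slot 4 ⇒ 0x53007 (P1/RW1/US1/PS0)
  lvl2: tbl 0x53, slot 23 ⇒ 0x54007 (P1/RW1/US1/PS0)
  ⇒ phys 0x54C92  [3 reads]
#7 VA=0x2C060AB45 (r,kernel):
  TLB hit vpn=0x2C060A → PA=0x2FB45

Entries read for #5: 3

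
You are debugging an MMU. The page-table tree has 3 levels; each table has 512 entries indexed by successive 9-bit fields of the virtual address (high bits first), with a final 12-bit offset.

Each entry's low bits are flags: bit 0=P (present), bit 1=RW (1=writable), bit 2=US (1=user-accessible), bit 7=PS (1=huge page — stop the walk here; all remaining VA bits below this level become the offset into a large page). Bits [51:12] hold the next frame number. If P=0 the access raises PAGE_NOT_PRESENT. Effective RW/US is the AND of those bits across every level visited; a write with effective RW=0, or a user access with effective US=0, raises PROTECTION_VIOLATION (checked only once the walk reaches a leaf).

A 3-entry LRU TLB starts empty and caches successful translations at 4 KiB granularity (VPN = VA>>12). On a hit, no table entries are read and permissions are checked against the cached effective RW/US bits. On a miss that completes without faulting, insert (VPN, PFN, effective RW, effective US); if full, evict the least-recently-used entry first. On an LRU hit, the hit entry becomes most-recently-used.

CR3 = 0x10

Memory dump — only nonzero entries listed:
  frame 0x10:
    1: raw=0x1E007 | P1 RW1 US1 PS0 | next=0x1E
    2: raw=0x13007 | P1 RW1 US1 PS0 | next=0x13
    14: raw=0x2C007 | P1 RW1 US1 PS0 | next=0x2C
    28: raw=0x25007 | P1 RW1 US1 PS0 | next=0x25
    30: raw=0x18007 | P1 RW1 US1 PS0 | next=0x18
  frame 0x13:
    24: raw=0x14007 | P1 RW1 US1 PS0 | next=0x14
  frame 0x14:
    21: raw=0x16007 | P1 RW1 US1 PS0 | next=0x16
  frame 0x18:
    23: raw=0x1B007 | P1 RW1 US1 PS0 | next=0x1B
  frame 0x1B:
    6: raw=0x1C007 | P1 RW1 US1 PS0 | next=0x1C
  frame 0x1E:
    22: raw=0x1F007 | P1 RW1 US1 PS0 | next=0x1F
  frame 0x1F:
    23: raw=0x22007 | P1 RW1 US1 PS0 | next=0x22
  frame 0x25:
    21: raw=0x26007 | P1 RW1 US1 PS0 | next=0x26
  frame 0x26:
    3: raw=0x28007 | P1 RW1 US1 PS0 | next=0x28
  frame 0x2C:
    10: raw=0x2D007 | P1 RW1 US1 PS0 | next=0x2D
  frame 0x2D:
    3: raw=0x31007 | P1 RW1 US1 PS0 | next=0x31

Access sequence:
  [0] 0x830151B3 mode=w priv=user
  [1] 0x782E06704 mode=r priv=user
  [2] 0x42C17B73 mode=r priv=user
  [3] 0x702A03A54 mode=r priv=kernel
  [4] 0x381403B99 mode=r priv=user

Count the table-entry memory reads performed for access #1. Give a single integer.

Per-access translation:
#0 VA=0x830151B3 (w,user):
  L0 @0x10[2] → 0x13007  P=1,RW=1,US=1,PS=0
  L1 @0x13[24] → 0x14007  P=1,RW=1,US=1,PS=0
  L2 @0x14[21] → 0x16007  P=1,RW=1,US=1,PS=0
  → PA=0x161B3  (3 entries read)
#1 VA=0x782E06704 (r,user):
  L0 @0x10[30] → 0x18007  P=1,RW=1,US=1,PS=0
  L1 @0x18[23] → 0x1B007  P=1,RW=1,US=1,PS=0
  L2 @0x1B[6] → 0x1C007  P=1,RW=1,US=1,PS=0
  → PA=0x1C704  (3 entries read)
#2 VA=0x42C17B73 (r,user):
  L0 @0x10[1] → 0x1E007  P=1,RW=1,US=1,PS=0
  L1 @0x1E[22] → 0x1F007  P=1,RW=1,US=1,PS=0
  L2 @0x1F[23] → 0x22007  P=1,RW=1,US=1,PS=0
  → PA=0x22B73  (3 entries read)
#3 VA=0x702A03A54 (r,kernel):
  L0 @0x10[28] → 0x25007  P=1,RW=1,US=1,PS=0
  L1 @0x25[21] → 0x26007  P=1,RW=1,US=1,PS=0
  L2 @0x26[3] → 0x28007  P=1,RW=1,US=1,PS=0
  → PA=0x28A54  (3 entries read)
#4 VA=0x381403B99 (r,user):
  L0 @0x10[14] → 0x2C007  P=1,RW=1,US=1,PS=0
  L1 @0x2C[10] → 0x2D007  P=1,RW=1,US=1,PS=0
  L2 @0x2D[3] → 0x31007  P=1,RW=1,US=1,PS=0
  → PA=0x31B99  (3 entries read)

Entries read for #1: 3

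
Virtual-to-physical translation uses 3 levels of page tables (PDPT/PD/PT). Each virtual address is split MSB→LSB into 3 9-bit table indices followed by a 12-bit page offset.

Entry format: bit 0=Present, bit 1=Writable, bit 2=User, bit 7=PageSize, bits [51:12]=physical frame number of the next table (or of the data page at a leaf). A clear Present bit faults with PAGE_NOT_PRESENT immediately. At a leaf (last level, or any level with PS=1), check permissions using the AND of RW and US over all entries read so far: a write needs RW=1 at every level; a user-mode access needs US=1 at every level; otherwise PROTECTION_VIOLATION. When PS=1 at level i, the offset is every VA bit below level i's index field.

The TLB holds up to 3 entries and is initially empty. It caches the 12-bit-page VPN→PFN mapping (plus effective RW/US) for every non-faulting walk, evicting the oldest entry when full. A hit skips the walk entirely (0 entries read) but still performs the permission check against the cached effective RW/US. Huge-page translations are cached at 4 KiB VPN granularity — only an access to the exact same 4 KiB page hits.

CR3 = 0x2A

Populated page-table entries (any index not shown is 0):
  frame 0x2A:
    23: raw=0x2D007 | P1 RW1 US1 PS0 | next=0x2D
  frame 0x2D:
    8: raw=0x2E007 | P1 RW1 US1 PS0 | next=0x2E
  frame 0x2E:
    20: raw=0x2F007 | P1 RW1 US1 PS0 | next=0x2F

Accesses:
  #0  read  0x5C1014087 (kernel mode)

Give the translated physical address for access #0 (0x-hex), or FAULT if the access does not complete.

Walk each access:
#0 VA=0x5C1014087 (r,kernel):
  lvl0: tbl 0x2A, slot 23 ⇒ 0x2D007 (P1/RW1/US1/PS0)
  lvl1: tbl 0x2D, slot 8 ⇒ 0x2E007 (P1/RW1/US1/PS0)
  lvl2: tbl 0x2E, slot 20 ⇒ 0x2F007 (P1/RW1/US1/PS0)
  → PA=0x2F087  (3 entries read)

Access #0 PA: 0x2F087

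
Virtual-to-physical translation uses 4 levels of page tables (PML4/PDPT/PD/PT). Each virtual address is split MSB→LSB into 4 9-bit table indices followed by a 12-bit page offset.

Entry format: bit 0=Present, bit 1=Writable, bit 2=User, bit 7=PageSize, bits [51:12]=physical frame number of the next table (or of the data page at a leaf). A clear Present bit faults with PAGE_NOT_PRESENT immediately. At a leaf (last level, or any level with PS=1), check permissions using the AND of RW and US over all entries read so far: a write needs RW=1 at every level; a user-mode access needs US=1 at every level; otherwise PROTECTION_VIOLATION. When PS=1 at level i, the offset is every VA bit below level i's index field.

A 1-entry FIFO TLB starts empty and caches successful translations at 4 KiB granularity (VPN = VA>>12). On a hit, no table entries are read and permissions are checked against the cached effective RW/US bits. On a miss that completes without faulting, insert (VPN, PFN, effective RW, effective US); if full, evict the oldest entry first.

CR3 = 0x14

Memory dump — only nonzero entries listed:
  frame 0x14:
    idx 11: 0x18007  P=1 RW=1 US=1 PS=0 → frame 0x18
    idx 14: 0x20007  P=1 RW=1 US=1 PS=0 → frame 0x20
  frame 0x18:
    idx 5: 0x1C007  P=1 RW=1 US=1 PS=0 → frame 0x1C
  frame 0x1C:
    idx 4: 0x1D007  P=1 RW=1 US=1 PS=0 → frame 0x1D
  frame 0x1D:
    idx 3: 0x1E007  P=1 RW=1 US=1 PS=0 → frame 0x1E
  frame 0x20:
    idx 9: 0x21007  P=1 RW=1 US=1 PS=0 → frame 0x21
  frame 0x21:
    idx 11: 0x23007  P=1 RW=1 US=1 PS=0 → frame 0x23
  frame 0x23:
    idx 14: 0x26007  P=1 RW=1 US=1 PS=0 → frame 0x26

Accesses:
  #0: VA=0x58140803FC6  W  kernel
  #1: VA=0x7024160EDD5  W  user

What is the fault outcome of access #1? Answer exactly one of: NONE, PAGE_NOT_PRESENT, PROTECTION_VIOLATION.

Per-access translation:
#0 VA=0x58140803FC6 (w,kernel):
  [0] read 0x14 idx=11: raw=0x18007 flags P=1 W=1 U=1 S=0
  [1] read 0x18 idx=5: raw=0x1C007 flags P=1 W=1 U=1 S=0
  [2] read 0x1C idx=4: raw=0x1D007 flags P=1 W=1 U=1 S=0
  [3] read 0x1D idx=3: raw=0x1E007 flags P=1 W=1 U=1 S=0
  ⇒ phys 0x1EFC6  [4 reads]
#1 VA=0x7024160EDD5 (w,user):
  [0] read 0x14 idx=14: raw=0x20007 flags P=1 W=1 U=1 S=0
  [1] read 0x20 idx=9: raw=0x21007 flags P=1 W=1 U=1 S=0
  [2] read 0x21 idx=11: raw=0x23007 flags P=1 W=1 U=1 S=0
  [3] read 0x23 idx=14: raw=0x26007 flags P=1 W=1 U=1 S=0
  ⇒ phys 0x26DD5  [4 reads]

Access #1 fault: NONE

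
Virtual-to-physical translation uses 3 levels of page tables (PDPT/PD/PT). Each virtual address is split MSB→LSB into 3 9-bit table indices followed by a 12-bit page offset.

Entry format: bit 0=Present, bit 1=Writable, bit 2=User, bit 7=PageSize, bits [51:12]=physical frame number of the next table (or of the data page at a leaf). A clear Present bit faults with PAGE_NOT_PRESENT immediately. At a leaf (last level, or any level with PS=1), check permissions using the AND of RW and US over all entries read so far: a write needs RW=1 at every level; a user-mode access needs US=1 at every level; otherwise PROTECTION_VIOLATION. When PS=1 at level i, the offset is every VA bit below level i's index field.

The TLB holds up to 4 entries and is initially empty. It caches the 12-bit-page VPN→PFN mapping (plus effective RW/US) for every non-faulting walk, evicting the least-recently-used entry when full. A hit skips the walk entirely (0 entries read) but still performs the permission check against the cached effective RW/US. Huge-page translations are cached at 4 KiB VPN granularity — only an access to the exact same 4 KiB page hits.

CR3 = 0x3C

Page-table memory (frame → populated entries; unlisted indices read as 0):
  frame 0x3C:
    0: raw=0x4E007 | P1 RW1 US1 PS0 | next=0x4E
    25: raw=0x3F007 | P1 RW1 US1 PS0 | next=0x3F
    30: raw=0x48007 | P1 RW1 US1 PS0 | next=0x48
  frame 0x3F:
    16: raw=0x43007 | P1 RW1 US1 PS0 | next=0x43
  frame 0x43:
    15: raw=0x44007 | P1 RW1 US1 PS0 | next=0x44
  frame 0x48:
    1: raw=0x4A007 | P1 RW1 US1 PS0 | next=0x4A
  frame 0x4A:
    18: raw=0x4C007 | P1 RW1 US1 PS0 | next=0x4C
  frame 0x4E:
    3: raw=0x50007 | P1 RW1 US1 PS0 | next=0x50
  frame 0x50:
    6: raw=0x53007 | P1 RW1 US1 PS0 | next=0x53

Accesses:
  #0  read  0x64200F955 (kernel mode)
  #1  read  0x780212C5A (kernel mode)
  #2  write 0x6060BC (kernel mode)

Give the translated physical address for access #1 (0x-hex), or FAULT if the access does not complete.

Walk each access:
#0 VA=0x64200F955 (r,kernel):
  [0] read 0x3C idx=25: raw=0x3F007 flags P=1 W=1 U=1 S=0
  [1] read 0x3F idx=16: raw=0x43007 flags P=1 W=1 U=1 S=0
  [2] read 0x43 idx=15: raw=0x44007 flags P=1 W=1 U=1 S=0
  → PA=0x44955  (3 entries read)
#1 VA=0x780212C5A (r,kernel):
  [0] read 0x3C idx=30: raw=0x48007 flags P=1 W=1 U=1 S=0
  [1] read 0x48 idx=1: raw=0x4A007 flags P=1 W=1 U=1 S=0
  [2] read 0x4A idx=18: raw=0x4C007 flags P=1 W=1 U=1 S=0
  → PA=0x4CC5A  (3 entries read)
#2 VA=0x6060BC (w,kernel):
  [0] read 0x3C idx=0: raw=0x4E007 flags P=1 W=1 U=1 S=0
  [1] read 0x4E idx=3: raw=0x50007 flags P=1 W=1 U=1 S=0
  [2] read 0x50 idx=6: raw=0x53007 flags P=1 W=1 U=1 S=0
  → PA=0x530BC  (3 entries read)

Access #1 PA: 0x4CC5A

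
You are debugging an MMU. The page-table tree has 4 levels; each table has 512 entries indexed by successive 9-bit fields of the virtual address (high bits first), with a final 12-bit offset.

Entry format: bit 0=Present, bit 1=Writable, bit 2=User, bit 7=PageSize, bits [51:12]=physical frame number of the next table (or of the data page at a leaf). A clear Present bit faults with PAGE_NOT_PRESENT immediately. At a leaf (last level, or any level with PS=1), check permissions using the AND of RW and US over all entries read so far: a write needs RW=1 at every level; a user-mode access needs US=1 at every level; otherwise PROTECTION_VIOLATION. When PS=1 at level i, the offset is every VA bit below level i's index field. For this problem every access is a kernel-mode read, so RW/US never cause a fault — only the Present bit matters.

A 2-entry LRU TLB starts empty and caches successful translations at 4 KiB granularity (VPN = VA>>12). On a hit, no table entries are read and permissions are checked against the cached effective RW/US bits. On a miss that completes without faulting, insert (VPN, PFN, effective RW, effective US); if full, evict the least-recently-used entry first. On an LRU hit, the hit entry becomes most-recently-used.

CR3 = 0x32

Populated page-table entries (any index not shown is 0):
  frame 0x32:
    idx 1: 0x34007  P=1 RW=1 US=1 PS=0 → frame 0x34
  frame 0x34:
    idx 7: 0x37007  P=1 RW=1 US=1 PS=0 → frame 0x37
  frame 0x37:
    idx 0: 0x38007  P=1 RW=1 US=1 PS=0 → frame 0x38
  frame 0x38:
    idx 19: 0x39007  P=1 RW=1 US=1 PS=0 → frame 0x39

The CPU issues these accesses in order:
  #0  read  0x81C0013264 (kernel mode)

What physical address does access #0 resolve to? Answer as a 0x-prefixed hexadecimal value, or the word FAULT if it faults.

Per-access translation:
#0 VA=0x81C0013264 (r,kernel):
  lvl0: tbl 0x32, slot 1 ⇒ 0x34007 (P1/RW1/US1/PS0)
  lvl1: tbl 0x34, slot 7 ⇒ 0x37007 (P1/RW1/US1/PS0)
  lvl2: tbl 0x37, slot 0 ⇒ 0x38007 (P1/RW1/US1/PS0)
  lvl3: tbl 0x38, slot 19 ⇒ 0x39007 (P1/RW1/US1/PS0)
  ⇒ phys 0x39264  [4 reads]

Access #0 PA: 0x39264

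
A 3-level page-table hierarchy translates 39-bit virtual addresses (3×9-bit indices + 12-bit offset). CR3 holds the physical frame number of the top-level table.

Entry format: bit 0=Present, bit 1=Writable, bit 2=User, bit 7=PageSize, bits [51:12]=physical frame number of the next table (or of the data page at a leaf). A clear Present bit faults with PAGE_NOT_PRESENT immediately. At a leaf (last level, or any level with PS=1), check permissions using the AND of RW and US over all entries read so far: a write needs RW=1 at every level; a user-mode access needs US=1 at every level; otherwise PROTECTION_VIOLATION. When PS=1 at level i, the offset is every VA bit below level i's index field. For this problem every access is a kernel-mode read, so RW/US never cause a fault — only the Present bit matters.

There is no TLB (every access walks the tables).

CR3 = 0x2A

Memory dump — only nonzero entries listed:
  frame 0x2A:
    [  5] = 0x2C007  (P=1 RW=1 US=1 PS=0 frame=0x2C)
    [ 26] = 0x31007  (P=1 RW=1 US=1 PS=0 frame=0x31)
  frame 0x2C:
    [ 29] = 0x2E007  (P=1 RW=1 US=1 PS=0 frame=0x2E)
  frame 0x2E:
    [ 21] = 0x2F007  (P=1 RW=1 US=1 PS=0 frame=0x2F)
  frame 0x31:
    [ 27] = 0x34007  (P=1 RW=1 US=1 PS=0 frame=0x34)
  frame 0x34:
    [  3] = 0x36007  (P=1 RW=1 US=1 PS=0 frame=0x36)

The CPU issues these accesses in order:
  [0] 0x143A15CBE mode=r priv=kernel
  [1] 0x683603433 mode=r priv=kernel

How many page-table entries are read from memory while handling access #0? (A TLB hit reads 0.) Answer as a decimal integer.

Per-access translation:
#0 VA=0x143A15CBE (r,kernel):
  lvl0: tbl 0x2A, slot 5 ⇒ 0x2C007 (P1/RW1/US1/PS0)
  lvl1: tbl 0x2C, slot 29 ⇒ 0x2E007 (P1/RW1/US1/PS0)
  lvl2: tbl 0x2E, slot 21 ⇒ 0x2F007 (P1/RW1/US1/PS0)
  ✓ 0x2FCBE  — 3 lookups
#1 VA=0x683603433 (r,kernel):
  lvl0: tbl 0x2A, slot 26 ⇒ 0x31007 (P1/RW1/US1/PS0)
  lvl1: tbl 0x31, slot 27 ⇒ 0x34007 (P1/RW1/US1/PS0)
  lvl2: tbl 0x34, slot 3 ⇒ 0x36007 (P1/RW1/US1/PS0)
  ✓ 0x36433  — 3 lookups

Entries read for #0: 3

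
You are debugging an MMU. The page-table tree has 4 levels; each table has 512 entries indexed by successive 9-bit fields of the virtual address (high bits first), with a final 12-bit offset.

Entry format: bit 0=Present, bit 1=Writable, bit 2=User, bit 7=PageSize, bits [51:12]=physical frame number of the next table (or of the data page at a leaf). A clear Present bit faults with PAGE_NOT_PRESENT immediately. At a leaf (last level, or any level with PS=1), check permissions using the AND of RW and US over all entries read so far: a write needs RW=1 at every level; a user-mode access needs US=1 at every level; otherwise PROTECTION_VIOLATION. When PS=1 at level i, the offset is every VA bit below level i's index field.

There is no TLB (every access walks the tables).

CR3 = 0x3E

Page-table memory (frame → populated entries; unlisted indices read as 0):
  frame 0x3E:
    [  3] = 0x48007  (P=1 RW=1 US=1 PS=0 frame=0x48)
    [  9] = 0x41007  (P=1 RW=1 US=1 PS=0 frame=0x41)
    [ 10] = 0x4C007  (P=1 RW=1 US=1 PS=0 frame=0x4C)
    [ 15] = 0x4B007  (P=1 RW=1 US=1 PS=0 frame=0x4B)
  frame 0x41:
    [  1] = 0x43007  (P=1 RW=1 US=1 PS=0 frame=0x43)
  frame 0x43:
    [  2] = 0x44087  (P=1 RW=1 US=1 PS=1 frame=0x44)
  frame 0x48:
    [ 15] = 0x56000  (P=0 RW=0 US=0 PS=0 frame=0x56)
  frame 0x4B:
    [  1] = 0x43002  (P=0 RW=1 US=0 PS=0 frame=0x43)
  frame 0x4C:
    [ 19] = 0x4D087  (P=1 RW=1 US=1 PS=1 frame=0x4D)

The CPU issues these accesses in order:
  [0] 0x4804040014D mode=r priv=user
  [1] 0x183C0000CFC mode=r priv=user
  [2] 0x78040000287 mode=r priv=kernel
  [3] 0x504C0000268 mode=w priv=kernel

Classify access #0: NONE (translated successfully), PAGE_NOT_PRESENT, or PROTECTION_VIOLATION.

Trace:
#0 VA=0x4804040014D (r,user):
  L0: frame=0x3E idx=9 entry=0x41007 [P=1 RW=1 US=1 PS=0]
  L1: frame=0x41 idx=1 entry=0x43007 [P=1 RW=1 US=1 PS=0]
  L2: frame=0x43 idx=2 entry=0x44087 [P=1 RW=1 US=1 PS=1]
  ✓ 0x4414D (huge @L2)  — 3 lookups
#1 VA=0x183C0000CFC (r,user):
  L0: frame=0x3E idx=3 entry=0x48007 [P=1 RW=1 US=1 PS=0]
  L1: frame=0x48 idx=15 entry=0x56000 [P=0 RW=0 US=0 PS=0]
  ⇒ fault: PAGE_NOT_PRESENT  — 2 lookups
#2 VA=0x78040000287 (r,kernel):
  L0: frame=0x3E idx=15 entry=0x4B007 [P=1 RW=1 US=1 PS=0]
  L1: frame=0x4B idx=1 entry=0x43002 [P=0 RW=1 US=0 PS=0]
  ⇒ fault: PAGE_NOT_PRESENT  — 2 lookups
#3 VA=0x504C0000268 (w,kernel):
  L0: frame=0x3E idx=10 entry=0x4C007 [P=1 RW=1 US=1 PS=0]
  L1: frame=0x4C idx=19 entry=0x4D087 [P=1 RW=1 US=1 PS=1]
  ✓ 0x4D268 (huge @L1)  — 2 lookups

Access #0 fault: NONE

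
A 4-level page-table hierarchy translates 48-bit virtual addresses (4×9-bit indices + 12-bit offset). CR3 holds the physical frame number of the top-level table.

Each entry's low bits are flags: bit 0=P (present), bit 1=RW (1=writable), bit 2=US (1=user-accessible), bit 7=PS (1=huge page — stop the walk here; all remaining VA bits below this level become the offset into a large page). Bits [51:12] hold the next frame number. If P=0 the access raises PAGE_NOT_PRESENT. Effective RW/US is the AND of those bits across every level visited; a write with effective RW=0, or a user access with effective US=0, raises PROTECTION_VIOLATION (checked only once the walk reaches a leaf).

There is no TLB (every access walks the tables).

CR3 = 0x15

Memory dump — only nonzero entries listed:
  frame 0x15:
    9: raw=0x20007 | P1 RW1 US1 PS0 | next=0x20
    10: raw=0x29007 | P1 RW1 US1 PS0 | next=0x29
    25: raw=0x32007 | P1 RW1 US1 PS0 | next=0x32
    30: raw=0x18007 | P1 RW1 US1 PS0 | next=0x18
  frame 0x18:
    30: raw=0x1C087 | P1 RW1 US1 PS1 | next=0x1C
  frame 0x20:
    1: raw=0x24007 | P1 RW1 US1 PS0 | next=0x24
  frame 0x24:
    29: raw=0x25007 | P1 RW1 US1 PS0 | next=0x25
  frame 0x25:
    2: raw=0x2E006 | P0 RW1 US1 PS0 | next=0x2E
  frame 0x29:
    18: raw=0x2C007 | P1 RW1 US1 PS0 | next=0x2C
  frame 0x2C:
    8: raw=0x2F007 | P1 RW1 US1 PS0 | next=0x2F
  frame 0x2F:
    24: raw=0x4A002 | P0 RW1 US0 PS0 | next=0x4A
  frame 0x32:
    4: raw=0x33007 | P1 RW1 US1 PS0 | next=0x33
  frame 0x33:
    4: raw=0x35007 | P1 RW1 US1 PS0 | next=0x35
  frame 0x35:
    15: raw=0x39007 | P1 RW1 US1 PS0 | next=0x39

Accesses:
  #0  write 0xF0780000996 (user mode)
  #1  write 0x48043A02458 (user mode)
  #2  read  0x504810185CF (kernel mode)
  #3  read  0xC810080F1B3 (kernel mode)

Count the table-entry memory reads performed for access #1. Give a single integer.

Walk each access:
#0 VA=0xF0780000996 (w,user):
  L0: frame=0x15 idx=30 entry=0x18007 [P=1 RW=1 US=1 PS=0]
  L1: frame=0x18 idx=30 entry=0x1C087 [P=1 RW=1 US=1 PS=1]
  ✓ 0x1C996 (huge @L1)  — 2 lookups
#1 VA=0x48043A02458 (w,user):
  L0: frame=0x15 idx=9 entry=0x20007 [P=1 RW=1 US=1 PS=0]
  L1: frame=0x20 idx=1 entry=0x24007 [P=1 RW=1 US=1 PS=0]
  L2: frame=0x24 idx=29 entry=0x25007 [P=1 RW=1 US=1 PS=0]
  L3: frame=0x25 idx=2 entry=0x2E006 [P=0 RW=1 US=1 PS=0]
  → PAGE_NOT_PRESENT  (4 entries read)
#2 VA=0x504810185CF (r,kernel):
  L0: frame=0x15 idx=10 entry=0x29007 [P=1 RW=1 US=1 PS=0]
  L1: frame=0x29 idx=18 entry=0x2C007 [P=1 RW=1 US=1 PS=0]
  L2: frame=0x2C idx=8 entry=0x2F007 [P=1 RW=1 US=1 PS=0]
  L3: frame=0x2F idx=24 entry=0x4A002 [P=0 RW=1 US=0 PS=0]
  → PAGE_NOT_PRESENT  (4 entries read)
#3 VA=0xC810080F1B3 (r,kernel):
  L0: frame=0x15 idx=25 entry=0x32007 [P=1 RW=1 US=1 PS=0]
  L1: frame=0x32 idx=4 entry=0x33007 [P=1 RW=1 US=1 PS=0]
  L2: frame=0x33 idx=4 entry=0x35007 [P=1 RW=1 US=1 PS=0]
  L3: frame=0x35 idx=15 entry=0x39007 [P=1 RW=1 US=1 PS=0]
  ✓ 0x391B3  — 4 lookups

Entries read for #1: 4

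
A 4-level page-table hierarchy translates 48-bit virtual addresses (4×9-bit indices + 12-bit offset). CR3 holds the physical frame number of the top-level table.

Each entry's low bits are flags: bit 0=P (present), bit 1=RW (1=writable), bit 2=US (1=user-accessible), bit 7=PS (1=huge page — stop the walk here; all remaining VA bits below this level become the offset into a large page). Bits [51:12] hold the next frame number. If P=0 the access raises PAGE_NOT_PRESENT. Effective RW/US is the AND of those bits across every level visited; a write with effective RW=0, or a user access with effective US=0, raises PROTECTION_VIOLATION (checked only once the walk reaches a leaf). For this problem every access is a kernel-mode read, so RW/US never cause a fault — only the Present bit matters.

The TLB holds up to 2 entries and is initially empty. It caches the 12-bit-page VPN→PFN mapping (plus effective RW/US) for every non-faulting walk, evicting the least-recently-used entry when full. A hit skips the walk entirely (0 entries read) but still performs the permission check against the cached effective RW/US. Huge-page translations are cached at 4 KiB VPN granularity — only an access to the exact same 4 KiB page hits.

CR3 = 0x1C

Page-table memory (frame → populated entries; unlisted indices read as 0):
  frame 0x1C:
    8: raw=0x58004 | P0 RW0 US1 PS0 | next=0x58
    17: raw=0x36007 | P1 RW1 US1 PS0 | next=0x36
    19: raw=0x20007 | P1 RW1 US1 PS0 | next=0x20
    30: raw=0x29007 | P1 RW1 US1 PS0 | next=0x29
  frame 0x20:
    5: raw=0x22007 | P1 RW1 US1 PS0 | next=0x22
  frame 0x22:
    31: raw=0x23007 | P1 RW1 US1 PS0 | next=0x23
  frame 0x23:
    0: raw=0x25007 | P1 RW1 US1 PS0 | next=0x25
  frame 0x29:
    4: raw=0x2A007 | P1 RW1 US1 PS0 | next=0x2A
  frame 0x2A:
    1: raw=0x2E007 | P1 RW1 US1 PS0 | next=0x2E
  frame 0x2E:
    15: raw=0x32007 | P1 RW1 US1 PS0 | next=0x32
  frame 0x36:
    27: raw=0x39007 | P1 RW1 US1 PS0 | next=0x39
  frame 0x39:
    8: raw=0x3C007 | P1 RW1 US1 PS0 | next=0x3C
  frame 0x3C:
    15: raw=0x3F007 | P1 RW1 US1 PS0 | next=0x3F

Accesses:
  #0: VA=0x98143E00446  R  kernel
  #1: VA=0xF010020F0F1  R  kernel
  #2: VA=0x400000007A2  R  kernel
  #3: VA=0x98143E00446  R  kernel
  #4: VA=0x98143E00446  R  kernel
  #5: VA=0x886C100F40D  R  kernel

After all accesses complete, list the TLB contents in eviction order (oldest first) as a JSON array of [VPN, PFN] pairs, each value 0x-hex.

Walk each access:
#0 VA=0x98143E00446 (r,kernel):
  [0] read 0x1C idx=19: raw=0x20007 flags P=1 W=1 U=1 S=0
  [1] read 0x20 idx=5: raw=0x22007 flags P=1 W=1 U=1 S=0
  [2] read 0x22 idx=31: raw=0x23007 flags P=1 W=1 U=1 S=0
  [3] read 0x23 idx=0: raw=0x25007 flags P=1 W=1 U=1 S=0
  ⇒ phys 0x25446  [4 reads]
#1 VA=0xF010020F0F1 (r,kernel):
  [0] read 0x1C idx=30: raw=0x29007 flags P=1 W=1 U=1 S=0
  [1] read 0x29 idx=4: raw=0x2A007 flags P=1 W=1 U=1 S=0
  [2] read 0x2A idx=1: raw=0x2E007 flags P=1 W=1 U=1 S=0
  [3] read 0x2E idx=15: raw=0x32007 flags P=1 W=1 U=1 S=0
  ⇒ phys 0x320F1  [4 reads]
#2 VA=0x400000007A2 (r,kernel):
  [0] read 0x1C idx=8: raw=0x58004 flags P=0 W=0 U=1 S=0
  ✗ PAGE_NOT_PRESENT  [1 reads]
#3 VA=0x98143E00446 (r,kernel):
  TLB hit vpn=0x98143E00 → PA=0x25446
#4 VA=0x98143E00446 (r,kernel):
  TLB hit vpn=0x98143E00 → PA=0x25446
#5 VA=0x886C100F40D (r,kernel):
  [0] read 0x1C idx=17: raw=0x36007 flags P=1 W=1 U=1 S=0
  [1] read 0x36 idx=27: raw=0x39007 flags P=1 W=1 U=1 S=0
  [2] read 0x39 idx=8: raw=0x3C007 flags P=1 W=1 U=1 S=0
  [3] read 0x3C idx=15: raw=0x3F007 flags P=1 W=1 U=1 S=0
  ⇒ phys 0x3F40D  [4 reads]

TLB: [["0x98143E00", "0x25"], ["0x886C100F", "0x3F"]]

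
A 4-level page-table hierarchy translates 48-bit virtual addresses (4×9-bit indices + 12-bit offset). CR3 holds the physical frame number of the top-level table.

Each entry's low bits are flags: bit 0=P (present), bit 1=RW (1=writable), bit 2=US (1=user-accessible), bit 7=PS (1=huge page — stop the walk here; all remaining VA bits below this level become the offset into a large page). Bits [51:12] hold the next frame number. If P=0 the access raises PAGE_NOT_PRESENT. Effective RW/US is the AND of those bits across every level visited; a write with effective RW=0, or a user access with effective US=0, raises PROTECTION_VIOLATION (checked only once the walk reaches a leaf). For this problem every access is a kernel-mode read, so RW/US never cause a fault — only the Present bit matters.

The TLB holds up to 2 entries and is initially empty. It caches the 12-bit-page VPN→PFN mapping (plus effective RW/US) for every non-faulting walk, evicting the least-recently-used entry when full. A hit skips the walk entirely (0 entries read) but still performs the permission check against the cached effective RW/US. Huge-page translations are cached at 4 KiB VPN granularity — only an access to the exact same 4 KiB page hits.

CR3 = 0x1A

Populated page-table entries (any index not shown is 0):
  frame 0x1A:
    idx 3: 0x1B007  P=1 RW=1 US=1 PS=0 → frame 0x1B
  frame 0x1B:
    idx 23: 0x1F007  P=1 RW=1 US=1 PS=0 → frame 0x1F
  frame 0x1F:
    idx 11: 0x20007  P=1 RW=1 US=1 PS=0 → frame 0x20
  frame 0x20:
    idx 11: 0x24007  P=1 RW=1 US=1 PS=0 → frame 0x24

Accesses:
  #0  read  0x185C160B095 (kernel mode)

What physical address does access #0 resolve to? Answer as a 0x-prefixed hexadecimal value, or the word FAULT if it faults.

Walk each access:
#0 VA=0x185C160B095 (r,kernel):
  lvl0: tbl 0x1A, slot 3 ⇒ 0x1B007 (P1/RW1/US1/PS0)
  lvl1: tbl 0x1B, slot 23 ⇒ 0x1F007 (P1/RW1/US1/PS0)
  lvl2: tbl 0x1F, slot 11 ⇒ 0x20007 (P1/RW1/US1/PS0)
  lvl3: tbl 0x20, slot 11 ⇒ 0x24007 (P1/RW1/US1/PS0)
  ⇒ phys 0x24095  [4 reads]

Access #0 PA: 0x24095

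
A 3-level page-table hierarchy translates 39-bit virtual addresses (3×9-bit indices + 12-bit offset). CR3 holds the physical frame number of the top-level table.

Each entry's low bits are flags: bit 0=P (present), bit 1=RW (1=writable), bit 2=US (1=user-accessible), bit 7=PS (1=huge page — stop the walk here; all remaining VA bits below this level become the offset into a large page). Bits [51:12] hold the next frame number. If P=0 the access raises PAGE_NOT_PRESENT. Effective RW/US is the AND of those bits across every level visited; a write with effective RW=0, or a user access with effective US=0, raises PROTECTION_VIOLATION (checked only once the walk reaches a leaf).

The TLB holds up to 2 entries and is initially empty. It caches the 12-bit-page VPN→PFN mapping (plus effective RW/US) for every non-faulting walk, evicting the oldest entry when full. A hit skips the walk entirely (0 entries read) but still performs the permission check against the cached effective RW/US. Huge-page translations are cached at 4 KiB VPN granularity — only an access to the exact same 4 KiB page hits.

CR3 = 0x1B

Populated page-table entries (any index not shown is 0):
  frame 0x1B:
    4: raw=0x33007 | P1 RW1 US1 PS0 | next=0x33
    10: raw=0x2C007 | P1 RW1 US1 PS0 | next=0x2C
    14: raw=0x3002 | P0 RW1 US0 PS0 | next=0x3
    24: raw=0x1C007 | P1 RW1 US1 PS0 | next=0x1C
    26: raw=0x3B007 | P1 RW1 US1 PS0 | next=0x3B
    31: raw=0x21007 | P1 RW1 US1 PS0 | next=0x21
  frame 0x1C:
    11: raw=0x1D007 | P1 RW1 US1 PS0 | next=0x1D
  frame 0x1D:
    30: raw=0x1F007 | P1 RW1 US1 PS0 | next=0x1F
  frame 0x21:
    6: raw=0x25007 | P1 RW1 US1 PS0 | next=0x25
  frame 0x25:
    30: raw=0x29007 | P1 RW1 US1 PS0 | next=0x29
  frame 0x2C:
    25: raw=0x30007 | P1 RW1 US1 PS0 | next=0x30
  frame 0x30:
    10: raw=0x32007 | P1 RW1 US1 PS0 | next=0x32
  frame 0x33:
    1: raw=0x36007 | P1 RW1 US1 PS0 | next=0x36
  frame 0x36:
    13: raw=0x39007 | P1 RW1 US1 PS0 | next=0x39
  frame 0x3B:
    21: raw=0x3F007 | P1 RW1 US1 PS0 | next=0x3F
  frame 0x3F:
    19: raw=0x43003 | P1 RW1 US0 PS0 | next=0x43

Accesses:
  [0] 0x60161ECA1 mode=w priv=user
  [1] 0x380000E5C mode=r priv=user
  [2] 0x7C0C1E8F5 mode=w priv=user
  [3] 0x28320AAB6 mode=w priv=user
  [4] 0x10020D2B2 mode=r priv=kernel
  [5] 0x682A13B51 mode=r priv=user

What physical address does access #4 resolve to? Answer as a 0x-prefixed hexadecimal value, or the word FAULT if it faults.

Walk each access:
#0 VA=0x60161ECA1 (w,user):
  L0 @0x1B[24] → 0x1C007  P=1,RW=1,US=1,PS=0
  L1 @0x1C[11] → 0x1D007  P=1,RW=1,US=1,PS=0
  L2 @0x1D[30] → 0x1F007  P=1,RW=1,US=1,PS=0
  ⇒ phys 0x1FCA1  [3 reads]
#1 VA=0x380000E5C (r,user):
  L0 @0x1B[14] → 0x3002  P=0,RW=1,US=0,PS=0
  ✗ PAGE_NOT_PRESENT  [1 reads]
#2 VA=0x7C0C1E8F5 (w,user):
  L0 @0x1B[31] → 0x21007  P=1,RW=1,US=1,PS=0
  L1 @0x21[6] → 0x25007  P=1,RW=1,US=1,PS=0
  L2 @0x25[30] → 0x29007  P=1,RW=1,US=1,PS=0
  ⇒ phys 0x298F5  [3 reads]
#3 VA=0x28320AAB6 (w,user):
  L0 @0x1B[10] → 0x2C007  P=1,RW=1,US=1,PS=0
  L1 @0x2C[25] → 0x30007  P=1,RW=1,US=1,PS=0
  L2 @0x30[10] → 0x32007  P=1,RW=1,US=1,PS=0
  ⇒ phys 0x32AB6  [3 reads]
#4 VA=0x10020D2B2 (r,kernel):
  L0 @0x1B[4] → 0x33007  P=1,RW=1,US=1,PS=0
  L1 @0x33[1] → 0x36007  P=1,RW=1,US=1,PS=0
  L2 @0x36[13] → 0x39007  P=1,RW=1,US=1,PS=0
  ⇒ phys 0x392B2  [3 reads]
#5 VA=0x682A13B51 (r,user):
  L0 @0x1B[26] → 0x3B007  P=1,RW=1,US=1,PS=0
  L1 @0x3B[21] → 0x3F007  P=1,RW=1,US=1,PS=0
  L2 @0x3F[19] → 0x43003  P=1,RW=1,US=0,PS=0
  ✗ PROTECTION_VIOLATION  [3 reads]

Access #4 PA: 0x392B2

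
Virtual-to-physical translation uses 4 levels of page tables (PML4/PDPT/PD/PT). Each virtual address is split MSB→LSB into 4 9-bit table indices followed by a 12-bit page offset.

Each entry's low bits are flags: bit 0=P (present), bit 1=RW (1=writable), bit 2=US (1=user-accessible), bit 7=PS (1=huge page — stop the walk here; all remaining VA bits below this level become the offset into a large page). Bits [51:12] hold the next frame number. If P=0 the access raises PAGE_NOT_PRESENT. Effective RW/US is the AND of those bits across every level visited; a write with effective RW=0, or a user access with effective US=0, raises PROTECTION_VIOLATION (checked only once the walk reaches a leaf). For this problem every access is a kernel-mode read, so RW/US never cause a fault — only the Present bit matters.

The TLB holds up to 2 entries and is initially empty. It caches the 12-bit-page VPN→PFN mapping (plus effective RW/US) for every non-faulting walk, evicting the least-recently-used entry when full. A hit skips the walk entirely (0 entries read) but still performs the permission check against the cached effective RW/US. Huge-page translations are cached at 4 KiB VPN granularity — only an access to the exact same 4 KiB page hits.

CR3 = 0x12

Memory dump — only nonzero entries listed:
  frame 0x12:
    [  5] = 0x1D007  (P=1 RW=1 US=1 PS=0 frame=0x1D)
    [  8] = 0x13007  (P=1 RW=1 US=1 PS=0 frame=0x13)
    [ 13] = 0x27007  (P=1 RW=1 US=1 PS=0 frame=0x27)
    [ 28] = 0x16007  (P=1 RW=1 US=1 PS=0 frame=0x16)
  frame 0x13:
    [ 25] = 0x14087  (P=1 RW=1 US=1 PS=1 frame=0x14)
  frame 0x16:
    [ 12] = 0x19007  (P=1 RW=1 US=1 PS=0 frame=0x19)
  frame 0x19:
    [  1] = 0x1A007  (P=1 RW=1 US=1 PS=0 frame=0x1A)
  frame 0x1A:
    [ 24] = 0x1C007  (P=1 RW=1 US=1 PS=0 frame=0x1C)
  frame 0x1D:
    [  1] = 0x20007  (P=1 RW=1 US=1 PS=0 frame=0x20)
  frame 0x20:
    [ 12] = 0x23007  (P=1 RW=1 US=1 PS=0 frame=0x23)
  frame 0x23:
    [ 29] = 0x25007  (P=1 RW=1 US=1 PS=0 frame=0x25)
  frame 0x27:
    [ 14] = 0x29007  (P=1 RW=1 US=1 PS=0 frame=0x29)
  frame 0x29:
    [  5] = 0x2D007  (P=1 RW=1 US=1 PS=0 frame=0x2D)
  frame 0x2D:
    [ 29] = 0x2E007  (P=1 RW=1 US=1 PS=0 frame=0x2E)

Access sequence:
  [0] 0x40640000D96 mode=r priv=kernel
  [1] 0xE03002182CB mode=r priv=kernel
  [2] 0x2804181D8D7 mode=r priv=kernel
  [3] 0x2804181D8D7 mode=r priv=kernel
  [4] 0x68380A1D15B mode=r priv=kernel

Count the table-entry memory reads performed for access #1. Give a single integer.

Per-access translation:
#0 VA=0x40640000D96 (r,kernel):
  [0] read 0x12 idx=8: raw=0x13007 flags P=1 W=1 U=1 S=0
  [1] read 0x13 idx=25: raw=0x14087 flags P=1 W=1 U=1 S=1
  ⇒ phys 0x14D96 (huge @L1)  [2 reads]
#1 VA=0xE03002182CB (r,kernel):
  [0] read 0x12 idx=28: raw=0x16007 flags P=1 W=1 U=1 S=0
  [1] read 0x16 idx=12: raw=0x19007 flags P=1 W=1 U=1 S=0
  [2] read 0x19 idx=1: raw=0x1A007 flags P=1 W=1 U=1 S=0
  [3] read 0x1A idx=24: raw=0x1C007 flags P=1 W=1 U=1 S=0
  ⇒ phys 0x1C2CB  [4 reads]
#2 VA=0x2804181D8D7 (r,kernel):
  [0] read 0x12 idx=5: raw=0x1D007 flags P=1 W=1 U=1 S=0
  [1] read 0x1D idx=1: raw=0x20007 flags P=1 W=1 U=1 S=0
  [2] read 0x20 idx=12: raw=0x23007 flags P=1 W=1 U=1 S=0
  [3] read 0x23 idx=29: raw=0x25007 flags P=1 W=1 U=1 S=0
  ⇒ phys 0x258D7  [4 reads]
#3 VA=0x2804181D8D7 (r,kernel):
  TLB hit vpn=0x2804181D → PA=0x258D7
#4 VA=0x68380A1D15B (r,kernel):
  [0] read 0x12 idx=13: raw=0x27007 flags P=1 W=1 U=1 S=0
  [1] read 0x27 idx=14: raw=0x29007 flags P=1 W=1 U=1 S=0
  [2] read 0x29 idx=5: raw=0x2D007 flags P=1 W=1 U=1 S=0
  [3] read 0x2D idx=29: raw=0x2E007 flags P=1 W=1 U=1 S=0
  ⇒ phys 0x2E15B  [4 reads]

Entries read for #1: 4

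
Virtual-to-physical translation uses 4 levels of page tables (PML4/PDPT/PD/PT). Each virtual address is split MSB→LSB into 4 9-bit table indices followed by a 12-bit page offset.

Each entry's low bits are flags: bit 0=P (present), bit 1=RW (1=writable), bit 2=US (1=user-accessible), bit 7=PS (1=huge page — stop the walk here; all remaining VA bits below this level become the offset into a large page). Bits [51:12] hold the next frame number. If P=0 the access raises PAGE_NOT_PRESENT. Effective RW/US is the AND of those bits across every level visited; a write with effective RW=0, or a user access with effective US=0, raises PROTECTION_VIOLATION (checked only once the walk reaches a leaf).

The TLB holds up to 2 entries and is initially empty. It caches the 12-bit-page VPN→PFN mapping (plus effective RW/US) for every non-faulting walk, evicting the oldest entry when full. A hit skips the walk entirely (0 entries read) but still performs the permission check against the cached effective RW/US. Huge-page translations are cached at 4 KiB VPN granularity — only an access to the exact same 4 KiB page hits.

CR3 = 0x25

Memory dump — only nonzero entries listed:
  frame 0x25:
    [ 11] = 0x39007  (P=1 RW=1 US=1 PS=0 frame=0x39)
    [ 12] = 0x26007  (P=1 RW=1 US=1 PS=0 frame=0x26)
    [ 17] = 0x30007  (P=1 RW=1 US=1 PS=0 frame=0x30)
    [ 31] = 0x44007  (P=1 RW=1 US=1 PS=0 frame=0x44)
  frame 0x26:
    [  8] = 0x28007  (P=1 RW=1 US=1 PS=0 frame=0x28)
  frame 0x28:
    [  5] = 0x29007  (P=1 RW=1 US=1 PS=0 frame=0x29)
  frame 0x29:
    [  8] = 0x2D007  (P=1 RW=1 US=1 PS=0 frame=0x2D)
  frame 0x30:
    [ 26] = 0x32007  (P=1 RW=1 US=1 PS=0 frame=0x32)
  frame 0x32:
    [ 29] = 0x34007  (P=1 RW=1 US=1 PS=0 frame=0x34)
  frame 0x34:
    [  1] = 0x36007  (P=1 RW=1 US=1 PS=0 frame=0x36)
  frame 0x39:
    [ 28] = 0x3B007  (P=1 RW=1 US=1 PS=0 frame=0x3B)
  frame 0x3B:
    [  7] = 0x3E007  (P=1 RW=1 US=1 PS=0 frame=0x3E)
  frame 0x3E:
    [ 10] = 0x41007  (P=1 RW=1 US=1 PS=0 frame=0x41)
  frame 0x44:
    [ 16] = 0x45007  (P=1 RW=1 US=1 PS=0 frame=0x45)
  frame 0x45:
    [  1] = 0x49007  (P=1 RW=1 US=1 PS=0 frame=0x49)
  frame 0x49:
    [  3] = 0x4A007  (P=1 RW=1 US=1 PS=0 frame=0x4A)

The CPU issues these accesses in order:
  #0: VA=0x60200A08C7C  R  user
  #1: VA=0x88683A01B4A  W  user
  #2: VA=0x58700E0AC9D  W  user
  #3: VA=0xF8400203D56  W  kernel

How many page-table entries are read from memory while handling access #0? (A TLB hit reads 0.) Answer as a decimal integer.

Walk each access:
#0 VA=0x60200A08C7C (r,user):
  L0 @0x25[12] → 0x26007  P=1,RW=1,US=1,PS=0
  L1 @0x26[8] → 0x28007  P=1,RW=1,US=1,PS=0
  L2 @0x28[5] → 0x29007  P=1,RW=1,US=1,PS=0
  L3 @0x29[8] → 0x2D007  P=1,RW=1,US=1,PS=0
  ✓ 0x2DC7C  — 4 lookups
#1 VA=0x88683A01B4A (w,user):
  L0 @0x25[17] → 0x30007  P=1,RW=1,US=1,PS=0
  L1 @0x30[26] → 0x32007  P=1,RW=1,US=1,PS=0
  L2 @0x32[29] → 0x34007  P=1,RW=1,US=1,PS=0
  L3 @0x34[1] → 0x36007  P=1,RW=1,US=1,PS=0
  ✓ 0x36B4A  — 4 lookups
#2 VA=0x58700E0AC9D (w,user):
  L0 @0x25[11] → 0x39007  P=1,RW=1,US=1,PS=0
  L1 @0x39[28] → 0x3B007  P=1,RW=1,US=1,PS=0
  L2 @0x3B[7] → 0x3E007  P=1,RW=1,US=1,PS=0
  L3 @0x3E[10] → 0x41007  P=1,RW=1,US=1,PS=0
  ✓ 0x41C9D  — 4 lookups
#3 VA=0xF8400203D56 (w,kernel):
  L0 @0x25[31] → 0x44007  P=1,RW=1,US=1,PS=0
  L1 @0x44[16] → 0x45007  P=1,RW=1,US=1,PS=0
  L2 @0x45[1] → 0x49007  P=1,RW=1,US=1,PS=0
  L3 @0x49[3] → 0x4A007  P=1,RW=1,US=1,PS=0
  ✓ 0x4AD56  — 4 lookups

Entries read for #0: 4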